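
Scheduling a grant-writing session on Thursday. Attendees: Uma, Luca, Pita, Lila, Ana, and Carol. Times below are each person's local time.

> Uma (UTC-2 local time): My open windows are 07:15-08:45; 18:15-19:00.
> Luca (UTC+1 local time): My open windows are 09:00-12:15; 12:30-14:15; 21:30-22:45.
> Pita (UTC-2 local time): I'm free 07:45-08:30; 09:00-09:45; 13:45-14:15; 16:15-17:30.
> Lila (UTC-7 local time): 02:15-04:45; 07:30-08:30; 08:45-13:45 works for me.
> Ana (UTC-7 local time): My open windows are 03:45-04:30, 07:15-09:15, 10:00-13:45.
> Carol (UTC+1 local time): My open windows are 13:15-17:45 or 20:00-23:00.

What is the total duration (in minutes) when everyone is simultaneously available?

Uma in UTC: 09:15-10:45, 20:15-21:00 (add 2h to convert from UTC-2).
Luca in UTC: 08:00-11:15, 11:30-13:15, 20:30-21:45 (subtract 1h to convert from UTC+1).
Pita in UTC: 09:45-10:30, 11:00-11:45, 15:45-16:15, 18:15-19:30 (add 2h to convert from UTC-2).
Lila in UTC: 09:15-11:45, 14:30-15:30, 15:45-20:45 (add 7h to convert from UTC-7).
Ana in UTC: 10:45-11:30, 14:15-16:15, 17:00-20:45 (add 7h to convert from UTC-7).
Carol in UTC: 12:15-16:45, 19:00-22:00 (subtract 1h to convert from UTC+1).
Uma ∩ Luca: 09:15-10:45, 20:30-21:00.
Uma ∩ Luca ∩ Pita: 09:45-10:30.
Uma ∩ Luca ∩ Pita ∩ Lila: 09:45-10:30.
Uma ∩ Luca ∩ Pita ∩ Lila ∩ Ana: ∅.
Uma ∩ Luca ∩ Pita ∩ Lila ∩ Ana ∩ Carol: ∅.
There is no time when everyone is free.
There is no common window, so the total is 0 minutes.

0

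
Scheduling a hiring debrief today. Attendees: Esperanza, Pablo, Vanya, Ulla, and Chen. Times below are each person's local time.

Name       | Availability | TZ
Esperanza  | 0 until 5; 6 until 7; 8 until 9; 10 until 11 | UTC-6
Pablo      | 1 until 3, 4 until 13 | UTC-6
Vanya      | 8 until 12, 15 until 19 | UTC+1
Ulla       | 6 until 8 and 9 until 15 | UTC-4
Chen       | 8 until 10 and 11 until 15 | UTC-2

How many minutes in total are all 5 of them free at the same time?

180

Esperanza in UTC: 06:00-11:00, 12:00-13:00, 14:00-15:00, 16:00-17:00 (add 6h to convert from UTC-6).
Pablo in UTC: 07:00-09:00, 10:00-19:00 (add 6h to convert from UTC-6).
Vanya in UTC: 07:00-11:00, 14:00-18:00 (subtract 1h to convert from UTC+1).
Ulla in UTC: 10:00-12:00, 13:00-19:00 (add 4h to convert from UTC-4).
Chen in UTC: 10:00-12:00, 13:00-17:00 (add 2h to convert from UTC-2).
Esperanza ∩ Pablo: 07:00-09:00, 10:00-11:00, 12:00-13:00, 14:00-15:00, 16:00-17:00.
Esperanza ∩ Pablo ∩ Vanya: 07:00-09:00, 10:00-11:00, 14:00-15:00, 16:00-17:00.
Esperanza ∩ Pablo ∩ Vanya ∩ Ulla: 10:00-11:00, 14:00-15:00, 16:00-17:00.
Esperanza ∩ Pablo ∩ Vanya ∩ Ulla ∩ Chen: 10:00-11:00, 14:00-15:00, 16:00-17:00.
Summing the common windows: 60 + 60 + 60 = 180 minutes.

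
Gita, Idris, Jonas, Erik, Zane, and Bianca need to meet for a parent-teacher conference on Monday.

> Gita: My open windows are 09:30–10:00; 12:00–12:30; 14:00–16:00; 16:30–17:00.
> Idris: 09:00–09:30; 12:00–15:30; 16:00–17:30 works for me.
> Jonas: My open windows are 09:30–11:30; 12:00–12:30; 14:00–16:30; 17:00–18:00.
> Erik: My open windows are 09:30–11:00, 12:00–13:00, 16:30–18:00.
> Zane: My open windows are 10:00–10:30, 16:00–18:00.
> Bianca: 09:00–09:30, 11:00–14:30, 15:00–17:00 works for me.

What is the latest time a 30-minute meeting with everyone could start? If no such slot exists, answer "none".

none

Gita ∩ Idris: 12:00-12:30, 14:00-15:30, 16:30-17:00.
Gita ∩ Idris ∩ Jonas: 12:00-12:30, 14:00-15:30.
Gita ∩ Idris ∩ Jonas ∩ Erik: 12:00-12:30.
Gita ∩ Idris ∩ Jonas ∩ Erik ∩ Zane: ∅.
Gita ∩ Idris ∩ Jonas ∩ Erik ∩ Zane ∩ Bianca: ∅.
There is no time when everyone is free.
No common window is at least 30 minutes long.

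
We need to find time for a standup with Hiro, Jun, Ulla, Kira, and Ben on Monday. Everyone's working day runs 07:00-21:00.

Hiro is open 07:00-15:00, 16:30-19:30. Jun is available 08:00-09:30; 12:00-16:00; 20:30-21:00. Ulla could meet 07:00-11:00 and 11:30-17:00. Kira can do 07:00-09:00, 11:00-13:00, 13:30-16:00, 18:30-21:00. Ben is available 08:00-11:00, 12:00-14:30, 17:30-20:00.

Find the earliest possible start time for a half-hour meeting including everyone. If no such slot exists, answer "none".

Hiro ∩ Jun: 08:00-09:30, 12:00-15:00.
Hiro ∩ Jun ∩ Ulla: 08:00-09:30, 12:00-15:00.
Hiro ∩ Jun ∩ Ulla ∩ Kira: 08:00-09:00, 12:00-13:00, 13:30-15:00.
Hiro ∩ Jun ∩ Ulla ∩ Kira ∩ Ben: 08:00-09:00, 12:00-13:00, 13:30-14:30.
Those are the intersection windows.
The first common window of at least 30 minutes is 08:00-09:00, so the earliest start is 08:00.

08:00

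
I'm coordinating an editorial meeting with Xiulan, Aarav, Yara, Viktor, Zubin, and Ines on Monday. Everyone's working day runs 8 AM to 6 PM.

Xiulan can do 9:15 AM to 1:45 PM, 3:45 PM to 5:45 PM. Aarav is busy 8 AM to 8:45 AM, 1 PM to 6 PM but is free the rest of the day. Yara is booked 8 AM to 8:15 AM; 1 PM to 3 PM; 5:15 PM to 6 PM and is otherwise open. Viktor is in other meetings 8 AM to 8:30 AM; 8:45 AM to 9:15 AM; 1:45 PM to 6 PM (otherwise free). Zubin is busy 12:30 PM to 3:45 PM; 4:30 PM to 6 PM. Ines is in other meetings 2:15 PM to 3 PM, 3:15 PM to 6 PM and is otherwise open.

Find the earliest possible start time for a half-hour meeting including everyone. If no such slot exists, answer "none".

Xiulan free: 09:15-13:45, 15:45-17:45.
Aarav free: 08:45-13:00 (invert busy blocks within the working day).
Yara free: 08:15-13:00, 15:00-17:15 (invert busy blocks within the working day).
Viktor free: 08:30-08:45, 09:15-13:45 (invert busy blocks within the working day).
Zubin free: 08:00-12:30, 15:45-16:30 (invert busy blocks within the working day).
Ines free: 08:00-14:15, 15:00-15:15 (invert busy blocks within the working day).
Xiulan ∩ Aarav: 09:15-13:00.
Xiulan ∩ Aarav ∩ Yara: 09:15-13:00.
Xiulan ∩ Aarav ∩ Yara ∩ Viktor: 09:15-13:00.
Xiulan ∩ Aarav ∩ Yara ∩ Viktor ∩ Zubin: 09:15-12:30.
Xiulan ∩ Aarav ∩ Yara ∩ Viktor ∩ Zubin ∩ Ines: 09:15-12:30.
The first common window of at least 30 minutes is 09:15-12:30, so the earliest start is 09:15.

09:15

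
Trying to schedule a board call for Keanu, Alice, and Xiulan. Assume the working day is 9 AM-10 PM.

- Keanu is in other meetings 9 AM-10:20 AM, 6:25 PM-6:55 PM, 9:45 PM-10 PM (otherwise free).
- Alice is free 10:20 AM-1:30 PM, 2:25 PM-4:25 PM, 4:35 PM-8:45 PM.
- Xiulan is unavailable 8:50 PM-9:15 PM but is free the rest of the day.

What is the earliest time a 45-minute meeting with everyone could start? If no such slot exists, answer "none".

10:20

Keanu free: 10:20-18:25, 18:55-21:45 (invert busy blocks within the working day).
Alice free: 10:20-13:30, 14:25-16:25, 16:35-20:45.
Xiulan free: 09:00-20:50, 21:15-22:00 (invert busy blocks within the working day).
Keanu ∩ Alice: 10:20-13:30, 14:25-16:25, 16:35-18:25, 18:55-20:45.
Keanu ∩ Alice ∩ Xiulan: 10:20-13:30, 14:25-16:25, 16:35-18:25, 18:55-20:45.
The first common window of at least 45 minutes is 10:20-13:30, so the earliest start is 10:20.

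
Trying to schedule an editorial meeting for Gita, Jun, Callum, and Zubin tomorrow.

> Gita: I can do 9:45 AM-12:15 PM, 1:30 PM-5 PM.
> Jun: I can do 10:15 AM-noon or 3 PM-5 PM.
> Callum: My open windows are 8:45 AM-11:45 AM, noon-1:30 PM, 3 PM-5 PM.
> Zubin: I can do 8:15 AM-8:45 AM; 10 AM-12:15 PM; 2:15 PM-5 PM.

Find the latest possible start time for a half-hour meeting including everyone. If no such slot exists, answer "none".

16:30

Gita ∩ Jun: 10:15-12:00, 15:00-17:00.
Gita ∩ Jun ∩ Callum: 10:15-11:45, 15:00-17:00.
Gita ∩ Jun ∩ Callum ∩ Zubin: 10:15-11:45, 15:00-17:00.
The last common window of at least 30 minutes is 15:00-17:00; a 30-minute meeting can start as late as 16:30 and still end by 17:00.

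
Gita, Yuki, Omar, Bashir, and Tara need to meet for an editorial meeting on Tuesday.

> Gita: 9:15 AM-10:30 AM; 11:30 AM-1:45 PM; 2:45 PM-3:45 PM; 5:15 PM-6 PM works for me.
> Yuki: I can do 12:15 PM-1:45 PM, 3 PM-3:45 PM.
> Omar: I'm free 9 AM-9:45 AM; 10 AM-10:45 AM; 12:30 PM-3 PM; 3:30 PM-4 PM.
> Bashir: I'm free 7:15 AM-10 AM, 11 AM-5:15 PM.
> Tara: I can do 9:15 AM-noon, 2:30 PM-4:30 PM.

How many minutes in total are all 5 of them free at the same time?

Gita ∩ Yuki: 12:15-13:45, 15:00-15:45.
Gita ∩ Yuki ∩ Omar: 12:30-13:45, 15:30-15:45.
Gita ∩ Yuki ∩ Omar ∩ Bashir: 12:30-13:45, 15:30-15:45.
Gita ∩ Yuki ∩ Omar ∩ Bashir ∩ Tara: 15:30-15:45.
Those are the intersection windows.
That's a single block of 15 minutes.

15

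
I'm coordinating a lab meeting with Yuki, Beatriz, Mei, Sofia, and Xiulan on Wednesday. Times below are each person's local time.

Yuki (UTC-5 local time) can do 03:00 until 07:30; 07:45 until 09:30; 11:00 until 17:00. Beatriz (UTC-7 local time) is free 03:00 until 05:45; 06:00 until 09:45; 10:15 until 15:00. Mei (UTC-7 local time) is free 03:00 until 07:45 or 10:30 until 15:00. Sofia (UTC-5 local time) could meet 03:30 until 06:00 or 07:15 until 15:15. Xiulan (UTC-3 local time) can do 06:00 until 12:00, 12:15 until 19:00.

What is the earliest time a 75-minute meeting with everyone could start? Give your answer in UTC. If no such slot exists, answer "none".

13:00

Yuki in UTC: 08:00-12:30, 12:45-14:30, 16:00-22:00 (add 5h to convert from UTC-5).
Beatriz in UTC: 10:00-12:45, 13:00-16:45, 17:15-22:00 (add 7h to convert from UTC-7).
Mei in UTC: 10:00-14:45, 17:30-22:00 (add 7h to convert from UTC-7).
Sofia in UTC: 08:30-11:00, 12:15-20:15 (add 5h to convert from UTC-5).
Xiulan in UTC: 09:00-15:00, 15:15-22:00 (add 3h to convert from UTC-3).
Yuki ∩ Beatriz: 10:00-12:30, 13:00-14:30, 16:00-16:45, 17:15-22:00.
Yuki ∩ Beatriz ∩ Mei: 10:00-12:30, 13:00-14:30, 17:30-22:00.
Yuki ∩ Beatriz ∩ Mei ∩ Sofia: 10:00-11:00, 12:15-12:30, 13:00-14:30, 17:30-20:15.
Yuki ∩ Beatriz ∩ Mei ∩ Sofia ∩ Xiulan: 10:00-11:00, 12:15-12:30, 13:00-14:30, 17:30-20:15.
The first common window of at least 75 minutes is 13:00-14:30, so the earliest start is 13:00.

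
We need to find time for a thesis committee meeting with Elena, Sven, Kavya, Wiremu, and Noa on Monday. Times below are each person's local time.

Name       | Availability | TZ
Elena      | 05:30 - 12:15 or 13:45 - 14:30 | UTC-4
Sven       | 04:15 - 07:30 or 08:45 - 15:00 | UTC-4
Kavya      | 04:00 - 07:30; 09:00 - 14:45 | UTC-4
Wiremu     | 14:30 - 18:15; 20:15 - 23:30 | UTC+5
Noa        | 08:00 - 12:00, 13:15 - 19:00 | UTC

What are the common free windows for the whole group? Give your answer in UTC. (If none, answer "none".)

Elena in UTC: 09:30-16:15, 17:45-18:30 (add 4h to convert from UTC-4).
Sven in UTC: 08:15-11:30, 12:45-19:00 (add 4h to convert from UTC-4).
Kavya in UTC: 08:00-11:30, 13:00-18:45 (add 4h to convert from UTC-4).
Wiremu in UTC: 09:30-13:15, 15:15-18:30 (subtract 5h to convert from UTC+5).
Noa in UTC: 08:00-12:00, 13:15-19:00.
Elena ∩ Sven: 09:30-11:30, 12:45-16:15, 17:45-18:30.
Elena ∩ Sven ∩ Kavya: 09:30-11:30, 13:00-16:15, 17:45-18:30.
Elena ∩ Sven ∩ Kavya ∩ Wiremu: 09:30-11:30, 13:00-13:15, 15:15-16:15, 17:45-18:30.
Elena ∩ Sven ∩ Kavya ∩ Wiremu ∩ Noa: 09:30-11:30, 15:15-16:15, 17:45-18:30.
So the common availability across everyone is 09:30-11:30, 15:15-16:15, 17:45-18:30.

09:30-11:30, 15:15-16:15, 17:45-18:30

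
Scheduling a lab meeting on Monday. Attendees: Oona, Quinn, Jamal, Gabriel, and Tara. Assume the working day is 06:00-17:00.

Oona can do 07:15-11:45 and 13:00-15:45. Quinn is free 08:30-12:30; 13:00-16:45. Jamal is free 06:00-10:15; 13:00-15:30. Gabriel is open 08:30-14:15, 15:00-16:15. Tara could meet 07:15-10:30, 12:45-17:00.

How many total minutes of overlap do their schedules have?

210

Oona ∩ Quinn: 08:30-11:45, 13:00-15:45.
Oona ∩ Quinn ∩ Jamal: 08:30-10:15, 13:00-15:30.
Oona ∩ Quinn ∩ Jamal ∩ Gabriel: 08:30-10:15, 13:00-14:15, 15:00-15:30.
Oona ∩ Quinn ∩ Jamal ∩ Gabriel ∩ Tara: 08:30-10:15, 13:00-14:15, 15:00-15:30.
Summing the common windows: 105 + 75 + 30 = 210 minutes.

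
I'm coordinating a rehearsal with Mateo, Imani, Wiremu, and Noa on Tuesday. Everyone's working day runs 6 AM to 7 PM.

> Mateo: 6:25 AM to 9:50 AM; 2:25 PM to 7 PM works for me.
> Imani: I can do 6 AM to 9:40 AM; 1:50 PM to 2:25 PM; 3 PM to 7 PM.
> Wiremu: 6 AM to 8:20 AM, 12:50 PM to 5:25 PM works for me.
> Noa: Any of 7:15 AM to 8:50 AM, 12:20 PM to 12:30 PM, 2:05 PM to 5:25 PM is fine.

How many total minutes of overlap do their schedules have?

Mateo ∩ Imani: 06:25-09:40, 15:00-19:00.
Mateo ∩ Imani ∩ Wiremu: 06:25-08:20, 15:00-17:25.
Mateo ∩ Imani ∩ Wiremu ∩ Noa: 07:15-08:20, 15:00-17:25.
Summing the common windows: 65 + 145 = 210 minutes.

210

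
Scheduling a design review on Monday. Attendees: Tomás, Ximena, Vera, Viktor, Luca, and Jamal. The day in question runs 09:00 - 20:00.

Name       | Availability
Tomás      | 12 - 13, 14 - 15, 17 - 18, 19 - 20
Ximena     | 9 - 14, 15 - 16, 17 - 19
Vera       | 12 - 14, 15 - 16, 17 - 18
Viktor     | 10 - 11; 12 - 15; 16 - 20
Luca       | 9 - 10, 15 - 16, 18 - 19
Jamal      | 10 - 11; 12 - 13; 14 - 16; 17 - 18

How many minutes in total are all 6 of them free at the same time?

0

Tomás ∩ Ximena: 12:00-13:00, 17:00-18:00.
Tomás ∩ Ximena ∩ Vera: 12:00-13:00, 17:00-18:00.
Tomás ∩ Ximena ∩ Vera ∩ Viktor: 12:00-13:00, 17:00-18:00.
Tomás ∩ Ximena ∩ Vera ∩ Viktor ∩ Luca: ∅.
Tomás ∩ Ximena ∩ Vera ∩ Viktor ∩ Luca ∩ Jamal: ∅.
There is no time when everyone is free.
There is no common window, so the total is 0 minutes.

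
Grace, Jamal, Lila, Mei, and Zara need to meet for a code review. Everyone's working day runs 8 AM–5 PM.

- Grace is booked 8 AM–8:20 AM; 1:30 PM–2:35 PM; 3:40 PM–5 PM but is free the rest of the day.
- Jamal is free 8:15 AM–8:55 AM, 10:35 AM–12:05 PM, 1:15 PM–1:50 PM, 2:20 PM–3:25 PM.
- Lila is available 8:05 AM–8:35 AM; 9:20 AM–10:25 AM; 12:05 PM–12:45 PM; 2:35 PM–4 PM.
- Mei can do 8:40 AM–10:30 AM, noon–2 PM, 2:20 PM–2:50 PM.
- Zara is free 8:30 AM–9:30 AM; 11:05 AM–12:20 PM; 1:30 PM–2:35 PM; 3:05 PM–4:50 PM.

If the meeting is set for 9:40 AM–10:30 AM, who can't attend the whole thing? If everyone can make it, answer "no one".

Grace free: 08:20-13:30, 14:35-15:40 (invert busy blocks within the working day).
Jamal free: 08:15-08:55, 10:35-12:05, 13:15-13:50, 14:20-15:25.
Lila free: 08:05-08:35, 09:20-10:25, 12:05-12:45, 14:35-16:00.
Mei free: 08:40-10:30, 12:00-14:00, 14:20-14:50.
Zara free: 08:30-09:30, 11:05-12:20, 13:30-14:35, 15:05-16:50.
Grace: free for 09:40-10:30. Jamal: not fully free for 09:40-10:30. Lila: not fully free for 09:40-10:30. Mei: free for 09:40-10:30. Zara: not fully free for 09:40-10:30.

Jamal, Lila, Zara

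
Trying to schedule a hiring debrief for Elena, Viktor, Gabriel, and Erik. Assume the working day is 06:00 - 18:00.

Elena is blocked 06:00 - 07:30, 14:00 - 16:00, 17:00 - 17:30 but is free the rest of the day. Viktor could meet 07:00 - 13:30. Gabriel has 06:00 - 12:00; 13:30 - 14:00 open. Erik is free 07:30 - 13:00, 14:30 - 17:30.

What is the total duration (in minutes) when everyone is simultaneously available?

Elena free: 07:30-14:00, 16:00-17:00, 17:30-18:00 (invert busy blocks within the working day).
Viktor free: 07:00-13:30.
Gabriel free: 06:00-12:00, 13:30-14:00.
Erik free: 07:30-13:00, 14:30-17:30.
Elena ∩ Viktor: 07:30-13:30.
Elena ∩ Viktor ∩ Gabriel: 07:30-12:00.
Elena ∩ Viktor ∩ Gabriel ∩ Erik: 07:30-12:00.
Those are the intersection windows.
That's a single block of 270 minutes.

270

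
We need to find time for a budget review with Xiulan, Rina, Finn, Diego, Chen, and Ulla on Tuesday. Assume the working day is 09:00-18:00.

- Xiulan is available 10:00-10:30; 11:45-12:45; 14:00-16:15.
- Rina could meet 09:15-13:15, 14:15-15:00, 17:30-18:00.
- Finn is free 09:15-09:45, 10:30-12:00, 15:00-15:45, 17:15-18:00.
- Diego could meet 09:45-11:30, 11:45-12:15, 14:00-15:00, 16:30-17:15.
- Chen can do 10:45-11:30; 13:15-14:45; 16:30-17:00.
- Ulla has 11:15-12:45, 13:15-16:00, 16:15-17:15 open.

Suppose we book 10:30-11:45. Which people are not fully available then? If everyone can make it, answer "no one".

Xiulan: not fully free for 10:30-11:45. Rina: free for 10:30-11:45. Finn: free for 10:30-11:45. Diego: not fully free for 10:30-11:45. Chen: not fully free for 10:30-11:45. Ulla: not fully free for 10:30-11:45.

Chen, Diego, Ulla, Xiulan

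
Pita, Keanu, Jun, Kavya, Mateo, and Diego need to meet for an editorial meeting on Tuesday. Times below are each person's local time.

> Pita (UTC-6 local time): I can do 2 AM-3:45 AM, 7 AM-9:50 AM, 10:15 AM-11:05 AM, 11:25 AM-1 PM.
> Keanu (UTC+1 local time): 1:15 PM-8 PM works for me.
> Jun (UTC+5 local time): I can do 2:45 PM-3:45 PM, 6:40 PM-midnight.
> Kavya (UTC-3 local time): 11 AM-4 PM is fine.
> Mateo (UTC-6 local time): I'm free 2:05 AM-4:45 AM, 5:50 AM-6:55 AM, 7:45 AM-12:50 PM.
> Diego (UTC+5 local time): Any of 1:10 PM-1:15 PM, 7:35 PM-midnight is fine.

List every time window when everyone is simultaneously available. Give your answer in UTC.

Pita in UTC: 08:00-09:45, 13:00-15:50, 16:15-17:05, 17:25-19:00 (add 6h to convert from UTC-6).
Keanu in UTC: 12:15-19:00 (subtract 1h to convert from UTC+1).
Jun in UTC: 09:45-10:45, 13:40-19:00 (subtract 5h to convert from UTC+5).
Kavya in UTC: 14:00-19:00 (add 3h to convert from UTC-3).
Mateo in UTC: 08:05-10:45, 11:50-12:55, 13:45-18:50 (add 6h to convert from UTC-6).
Diego in UTC: 08:10-08:15, 14:35-19:00 (subtract 5h to convert from UTC+5).
Pita ∩ Keanu: 13:00-15:50, 16:15-17:05, 17:25-19:00.
Pita ∩ Keanu ∩ Jun: 13:40-15:50, 16:15-17:05, 17:25-19:00.
Pita ∩ Keanu ∩ Jun ∩ Kavya: 14:00-15:50, 16:15-17:05, 17:25-19:00.
Pita ∩ Keanu ∩ Jun ∩ Kavya ∩ Mateo: 14:00-15:50, 16:15-17:05, 17:25-18:50.
Pita ∩ Keanu ∩ Jun ∩ Kavya ∩ Mateo ∩ Diego: 14:35-15:50, 16:15-17:05, 17:25-18:50.

14:35-15:50, 16:15-17:05, 17:25-18:50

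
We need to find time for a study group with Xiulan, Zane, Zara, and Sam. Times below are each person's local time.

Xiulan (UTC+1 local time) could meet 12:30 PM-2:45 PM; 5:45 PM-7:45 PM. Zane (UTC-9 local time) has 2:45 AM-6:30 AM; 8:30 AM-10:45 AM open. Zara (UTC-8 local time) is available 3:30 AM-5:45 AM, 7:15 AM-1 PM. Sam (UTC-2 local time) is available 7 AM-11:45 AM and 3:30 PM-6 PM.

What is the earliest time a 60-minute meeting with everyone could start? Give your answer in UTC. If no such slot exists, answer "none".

Xiulan in UTC: 11:30-13:45, 16:45-18:45 (subtract 1h to convert from UTC+1).
Zane in UTC: 11:45-15:30, 17:30-19:45 (add 9h to convert from UTC-9).
Zara in UTC: 11:30-13:45, 15:15-21:00 (add 8h to convert from UTC-8).
Sam in UTC: 09:00-13:45, 17:30-20:00 (add 2h to convert from UTC-2).
Xiulan ∩ Zane: 11:45-13:45, 17:30-18:45.
Xiulan ∩ Zane ∩ Zara: 11:45-13:45, 17:30-18:45.
Xiulan ∩ Zane ∩ Zara ∩ Sam: 11:45-13:45, 17:30-18:45.
Those are the intersection windows.
The first common window of at least 60 minutes is 11:45-13:45, so the earliest start is 11:45.

11:45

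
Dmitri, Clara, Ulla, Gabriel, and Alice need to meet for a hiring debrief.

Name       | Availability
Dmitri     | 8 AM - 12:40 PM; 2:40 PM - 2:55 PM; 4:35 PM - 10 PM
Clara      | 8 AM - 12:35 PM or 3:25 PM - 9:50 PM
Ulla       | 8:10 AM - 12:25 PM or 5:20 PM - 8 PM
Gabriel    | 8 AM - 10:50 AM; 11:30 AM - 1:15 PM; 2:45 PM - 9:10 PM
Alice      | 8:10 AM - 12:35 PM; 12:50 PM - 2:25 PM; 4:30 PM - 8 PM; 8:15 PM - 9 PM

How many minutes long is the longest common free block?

Dmitri ∩ Clara: 08:00-12:35, 16:35-21:50.
Dmitri ∩ Clara ∩ Ulla: 08:10-12:25, 17:20-20:00.
Dmitri ∩ Clara ∩ Ulla ∩ Gabriel: 08:10-10:50, 11:30-12:25, 17:20-20:00.
Dmitri ∩ Clara ∩ Ulla ∩ Gabriel ∩ Alice: 08:10-10:50, 11:30-12:25, 17:20-20:00.
So the common availability across everyone is 08:10-10:50, 11:30-12:25, 17:20-20:00.
The longest is 08:10-10:50 at 160 minutes.

160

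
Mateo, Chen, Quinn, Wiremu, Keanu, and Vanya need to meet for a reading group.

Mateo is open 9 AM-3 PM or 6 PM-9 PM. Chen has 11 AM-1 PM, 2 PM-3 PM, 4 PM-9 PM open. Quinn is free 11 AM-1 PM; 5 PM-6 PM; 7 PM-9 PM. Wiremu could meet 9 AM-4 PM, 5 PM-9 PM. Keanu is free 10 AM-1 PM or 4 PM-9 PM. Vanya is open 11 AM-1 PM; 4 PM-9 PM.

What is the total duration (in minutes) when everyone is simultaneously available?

240

Mateo ∩ Chen: 11:00-13:00, 14:00-15:00, 18:00-21:00.
Mateo ∩ Chen ∩ Quinn: 11:00-13:00, 19:00-21:00.
Mateo ∩ Chen ∩ Quinn ∩ Wiremu: 11:00-13:00, 19:00-21:00.
Mateo ∩ Chen ∩ Quinn ∩ Wiremu ∩ Keanu: 11:00-13:00, 19:00-21:00.
Mateo ∩ Chen ∩ Quinn ∩ Wiremu ∩ Keanu ∩ Vanya: 11:00-13:00, 19:00-21:00.
Those are the intersection windows.
Summing the common windows: 120 + 120 = 240 minutes.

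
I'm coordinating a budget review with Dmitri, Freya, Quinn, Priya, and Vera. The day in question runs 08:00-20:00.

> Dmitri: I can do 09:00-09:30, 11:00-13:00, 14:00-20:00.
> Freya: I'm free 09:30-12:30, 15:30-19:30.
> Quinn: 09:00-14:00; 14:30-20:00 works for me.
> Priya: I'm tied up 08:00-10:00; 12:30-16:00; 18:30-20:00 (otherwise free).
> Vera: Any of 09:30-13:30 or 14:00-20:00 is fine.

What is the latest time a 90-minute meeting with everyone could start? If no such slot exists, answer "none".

Dmitri free: 09:00-09:30, 11:00-13:00, 14:00-20:00.
Freya free: 09:30-12:30, 15:30-19:30.
Quinn free: 09:00-14:00, 14:30-20:00.
Priya free: 10:00-12:30, 16:00-18:30 (invert busy blocks within the working day).
Vera free: 09:30-13:30, 14:00-20:00.
Dmitri ∩ Freya: 11:00-12:30, 15:30-19:30.
Dmitri ∩ Freya ∩ Quinn: 11:00-12:30, 15:30-19:30.
Dmitri ∩ Freya ∩ Quinn ∩ Priya: 11:00-12:30, 16:00-18:30.
Dmitri ∩ Freya ∩ Quinn ∩ Priya ∩ Vera: 11:00-12:30, 16:00-18:30.
Those are the intersection windows.
The last common window of at least 90 minutes is 16:00-18:30; a 90-minute meeting can start as late as 17:00 and still end by 18:30.

17:00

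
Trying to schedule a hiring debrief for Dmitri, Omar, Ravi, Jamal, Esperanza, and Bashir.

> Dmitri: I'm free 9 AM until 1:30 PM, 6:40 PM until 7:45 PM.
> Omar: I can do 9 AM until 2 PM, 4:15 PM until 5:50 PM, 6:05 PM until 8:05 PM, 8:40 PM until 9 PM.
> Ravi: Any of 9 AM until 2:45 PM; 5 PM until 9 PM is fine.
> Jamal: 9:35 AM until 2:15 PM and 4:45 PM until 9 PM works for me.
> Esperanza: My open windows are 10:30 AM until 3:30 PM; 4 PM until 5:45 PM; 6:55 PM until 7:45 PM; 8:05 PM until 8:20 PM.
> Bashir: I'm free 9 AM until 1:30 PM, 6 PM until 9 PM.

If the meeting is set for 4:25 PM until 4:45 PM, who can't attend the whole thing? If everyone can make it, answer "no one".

Dmitri: not fully free for 16:25-16:45. Omar: free for 16:25-16:45. Ravi: not fully free for 16:25-16:45. Jamal: not fully free for 16:25-16:45. Esperanza: free for 16:25-16:45. Bashir: not fully free for 16:25-16:45.

Bashir, Dmitri, Jamal, Ravi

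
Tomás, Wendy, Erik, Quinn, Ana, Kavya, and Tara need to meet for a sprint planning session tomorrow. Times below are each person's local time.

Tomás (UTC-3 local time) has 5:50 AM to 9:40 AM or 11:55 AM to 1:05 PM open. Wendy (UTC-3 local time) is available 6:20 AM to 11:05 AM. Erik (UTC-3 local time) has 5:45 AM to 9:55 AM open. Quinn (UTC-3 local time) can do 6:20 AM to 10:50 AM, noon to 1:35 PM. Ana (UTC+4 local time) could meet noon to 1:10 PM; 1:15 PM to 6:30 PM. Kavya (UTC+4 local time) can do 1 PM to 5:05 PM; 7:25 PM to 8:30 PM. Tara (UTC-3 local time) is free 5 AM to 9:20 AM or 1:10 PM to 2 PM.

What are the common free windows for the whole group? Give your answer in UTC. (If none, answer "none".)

09:20-12:20

Tomás in UTC: 08:50-12:40, 14:55-16:05 (add 3h to convert from UTC-3).
Wendy in UTC: 09:20-14:05 (add 3h to convert from UTC-3).
Erik in UTC: 08:45-12:55 (add 3h to convert from UTC-3).
Quinn in UTC: 09:20-13:50, 15:00-16:35 (add 3h to convert from UTC-3).
Ana in UTC: 08:00-09:10, 09:15-14:30 (subtract 4h to convert from UTC+4).
Kavya in UTC: 09:00-13:05, 15:25-16:30 (subtract 4h to convert from UTC+4).
Tara in UTC: 08:00-12:20, 16:10-17:00 (add 3h to convert from UTC-3).
Tomás ∩ Wendy: 09:20-12:40.
Tomás ∩ Wendy ∩ Erik: 09:20-12:40.
Tomás ∩ Wendy ∩ Erik ∩ Quinn: 09:20-12:40.
Tomás ∩ Wendy ∩ Erik ∩ Quinn ∩ Ana: 09:20-12:40.
Tomás ∩ Wendy ∩ Erik ∩ Quinn ∩ Ana ∩ Kavya: 09:20-12:40.
Tomás ∩ Wendy ∩ Erik ∩ Quinn ∩ Ana ∩ Kavya ∩ Tara: 09:20-12:20.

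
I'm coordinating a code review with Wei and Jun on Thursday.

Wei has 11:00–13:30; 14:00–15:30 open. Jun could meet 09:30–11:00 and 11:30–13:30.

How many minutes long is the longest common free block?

Wei ∩ Jun: 11:30-13:30.
Those are the intersection windows.
The longest is 11:30-13:30 at 120 minutes.

120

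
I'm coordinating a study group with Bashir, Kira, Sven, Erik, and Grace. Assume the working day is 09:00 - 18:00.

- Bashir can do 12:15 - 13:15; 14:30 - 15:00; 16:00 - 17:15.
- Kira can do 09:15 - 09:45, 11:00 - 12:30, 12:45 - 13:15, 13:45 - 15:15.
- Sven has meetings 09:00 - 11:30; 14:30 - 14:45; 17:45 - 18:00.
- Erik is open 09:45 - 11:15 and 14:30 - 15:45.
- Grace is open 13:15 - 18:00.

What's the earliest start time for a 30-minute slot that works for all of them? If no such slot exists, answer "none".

none

Bashir free: 12:15-13:15, 14:30-15:00, 16:00-17:15.
Kira free: 09:15-09:45, 11:00-12:30, 12:45-13:15, 13:45-15:15.
Sven free: 11:30-14:30, 14:45-17:45 (invert busy blocks within the working day).
Erik free: 09:45-11:15, 14:30-15:45.
Grace free: 13:15-18:00.
Bashir ∩ Kira: 12:15-12:30, 12:45-13:15, 14:30-15:00.
Bashir ∩ Kira ∩ Sven: 12:15-12:30, 12:45-13:15, 14:45-15:00.
Bashir ∩ Kira ∩ Sven ∩ Erik: 14:45-15:00.
Bashir ∩ Kira ∩ Sven ∩ Erik ∩ Grace: 14:45-15:00.
So the common availability across everyone is 14:45-15:00.
No common window is at least 30 minutes long.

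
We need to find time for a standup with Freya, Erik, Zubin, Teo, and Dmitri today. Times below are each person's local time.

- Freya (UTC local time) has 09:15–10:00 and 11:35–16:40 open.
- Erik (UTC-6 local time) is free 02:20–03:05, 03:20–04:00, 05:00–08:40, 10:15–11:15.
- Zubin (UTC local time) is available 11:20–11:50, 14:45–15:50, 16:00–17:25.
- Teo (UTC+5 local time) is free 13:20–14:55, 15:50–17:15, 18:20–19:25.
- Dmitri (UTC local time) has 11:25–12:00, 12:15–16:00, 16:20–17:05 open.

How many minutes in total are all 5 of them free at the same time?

15

Freya in UTC: 09:15-10:00, 11:35-16:40.
Erik in UTC: 08:20-09:05, 09:20-10:00, 11:00-14:40, 16:15-17:15 (add 6h to convert from UTC-6).
Zubin in UTC: 11:20-11:50, 14:45-15:50, 16:00-17:25.
Teo in UTC: 08:20-09:55, 10:50-12:15, 13:20-14:25 (subtract 5h to convert from UTC+5).
Dmitri in UTC: 11:25-12:00, 12:15-16:00, 16:20-17:05.
Freya ∩ Erik: 09:20-10:00, 11:35-14:40, 16:15-16:40.
Freya ∩ Erik ∩ Zubin: 11:35-11:50, 16:15-16:40.
Freya ∩ Erik ∩ Zubin ∩ Teo: 11:35-11:50.
Freya ∩ Erik ∩ Zubin ∩ Teo ∩ Dmitri: 11:35-11:50.
That's a single block of 15 minutes.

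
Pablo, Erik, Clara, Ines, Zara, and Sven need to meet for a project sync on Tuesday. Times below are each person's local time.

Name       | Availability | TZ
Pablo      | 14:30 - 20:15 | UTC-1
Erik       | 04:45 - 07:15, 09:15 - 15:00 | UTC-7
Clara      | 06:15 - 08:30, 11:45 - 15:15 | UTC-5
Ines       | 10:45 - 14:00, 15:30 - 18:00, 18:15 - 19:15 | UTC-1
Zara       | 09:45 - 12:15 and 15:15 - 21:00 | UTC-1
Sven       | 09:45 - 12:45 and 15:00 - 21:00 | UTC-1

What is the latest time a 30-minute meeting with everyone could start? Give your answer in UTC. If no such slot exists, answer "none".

Pablo in UTC: 15:30-21:15 (add 1h to convert from UTC-1).
Erik in UTC: 11:45-14:15, 16:15-22:00 (add 7h to convert from UTC-7).
Clara in UTC: 11:15-13:30, 16:45-20:15 (add 5h to convert from UTC-5).
Ines in UTC: 11:45-15:00, 16:30-19:00, 19:15-20:15 (add 1h to convert from UTC-1).
Zara in UTC: 10:45-13:15, 16:15-22:00 (add 1h to convert from UTC-1).
Sven in UTC: 10:45-13:45, 16:00-22:00 (add 1h to convert from UTC-1).
Pablo ∩ Erik: 16:15-21:15.
Pablo ∩ Erik ∩ Clara: 16:45-20:15.
Pablo ∩ Erik ∩ Clara ∩ Ines: 16:45-19:00, 19:15-20:15.
Pablo ∩ Erik ∩ Clara ∩ Ines ∩ Zara: 16:45-19:00, 19:15-20:15.
Pablo ∩ Erik ∩ Clara ∩ Ines ∩ Zara ∩ Sven: 16:45-19:00, 19:15-20:15.
The last common window of at least 30 minutes is 19:15-20:15; a 30-minute meeting can start as late as 19:45 and still end by 20:15.

19:45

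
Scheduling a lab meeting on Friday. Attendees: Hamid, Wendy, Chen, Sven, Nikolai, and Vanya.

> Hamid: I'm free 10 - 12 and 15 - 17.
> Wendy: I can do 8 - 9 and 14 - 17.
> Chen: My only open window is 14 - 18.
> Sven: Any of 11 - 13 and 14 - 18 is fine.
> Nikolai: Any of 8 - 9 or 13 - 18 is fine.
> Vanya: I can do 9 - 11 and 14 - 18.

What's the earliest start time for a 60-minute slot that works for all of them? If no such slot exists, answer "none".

15:00

Hamid ∩ Wendy: 15:00-17:00.
Hamid ∩ Wendy ∩ Chen: 15:00-17:00.
Hamid ∩ Wendy ∩ Chen ∩ Sven: 15:00-17:00.
Hamid ∩ Wendy ∩ Chen ∩ Sven ∩ Nikolai: 15:00-17:00.
Hamid ∩ Wendy ∩ Chen ∩ Sven ∩ Nikolai ∩ Vanya: 15:00-17:00.
The first common window of at least 60 minutes is 15:00-17:00, so the earliest start is 15:00.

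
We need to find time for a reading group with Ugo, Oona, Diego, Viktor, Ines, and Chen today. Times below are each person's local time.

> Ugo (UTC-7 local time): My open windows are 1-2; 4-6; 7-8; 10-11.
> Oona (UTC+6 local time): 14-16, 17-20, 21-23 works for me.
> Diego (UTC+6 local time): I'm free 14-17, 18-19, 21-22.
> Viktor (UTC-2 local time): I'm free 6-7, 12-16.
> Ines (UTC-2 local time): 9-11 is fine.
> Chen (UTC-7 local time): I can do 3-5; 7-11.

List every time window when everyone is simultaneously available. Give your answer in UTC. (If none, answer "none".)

Ugo in UTC: 08:00-09:00, 11:00-13:00, 14:00-15:00, 17:00-18:00 (add 7h to convert from UTC-7).
Oona in UTC: 08:00-10:00, 11:00-14:00, 15:00-17:00 (subtract 6h to convert from UTC+6).
Diego in UTC: 08:00-11:00, 12:00-13:00, 15:00-16:00 (subtract 6h to convert from UTC+6).
Viktor in UTC: 08:00-09:00, 14:00-18:00 (add 2h to convert from UTC-2).
Ines in UTC: 11:00-13:00 (add 2h to convert from UTC-2).
Chen in UTC: 10:00-12:00, 14:00-18:00 (add 7h to convert from UTC-7).
Ugo ∩ Oona: 08:00-09:00, 11:00-13:00.
Ugo ∩ Oona ∩ Diego: 08:00-09:00, 12:00-13:00.
Ugo ∩ Oona ∩ Diego ∩ Viktor: 08:00-09:00.
Ugo ∩ Oona ∩ Diego ∩ Viktor ∩ Ines: ∅.
Ugo ∩ Oona ∩ Diego ∩ Viktor ∩ Ines ∩ Chen: ∅.
There is no time when everyone is free.

none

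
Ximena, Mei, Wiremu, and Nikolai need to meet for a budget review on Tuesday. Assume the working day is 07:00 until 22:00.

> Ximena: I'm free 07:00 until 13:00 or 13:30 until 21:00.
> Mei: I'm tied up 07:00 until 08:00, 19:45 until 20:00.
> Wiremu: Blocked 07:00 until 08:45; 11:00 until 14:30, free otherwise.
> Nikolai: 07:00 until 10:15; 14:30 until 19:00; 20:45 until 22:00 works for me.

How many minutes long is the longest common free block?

Ximena free: 07:00-13:00, 13:30-21:00.
Mei free: 08:00-19:45, 20:00-22:00 (invert busy blocks within the working day).
Wiremu free: 08:45-11:00, 14:30-22:00 (invert busy blocks within the working day).
Nikolai free: 07:00-10:15, 14:30-19:00, 20:45-22:00.
Ximena ∩ Mei: 08:00-13:00, 13:30-19:45, 20:00-21:00.
Ximena ∩ Mei ∩ Wiremu: 08:45-11:00, 14:30-19:45, 20:00-21:00.
Ximena ∩ Mei ∩ Wiremu ∩ Nikolai: 08:45-10:15, 14:30-19:00, 20:45-21:00.
The longest is 14:30-19:00 at 270 minutes.

270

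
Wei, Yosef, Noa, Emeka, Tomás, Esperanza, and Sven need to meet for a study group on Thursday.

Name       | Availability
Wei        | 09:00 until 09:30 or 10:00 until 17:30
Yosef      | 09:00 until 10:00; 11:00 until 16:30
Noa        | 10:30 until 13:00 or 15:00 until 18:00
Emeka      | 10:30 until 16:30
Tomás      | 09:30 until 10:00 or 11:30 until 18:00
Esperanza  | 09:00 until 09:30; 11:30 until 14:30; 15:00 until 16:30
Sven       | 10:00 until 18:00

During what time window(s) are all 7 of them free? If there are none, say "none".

Wei ∩ Yosef: 09:00-09:30, 11:00-16:30.
Wei ∩ Yosef ∩ Noa: 11:00-13:00, 15:00-16:30.
Wei ∩ Yosef ∩ Noa ∩ Emeka: 11:00-13:00, 15:00-16:30.
Wei ∩ Yosef ∩ Noa ∩ Emeka ∩ Tomás: 11:30-13:00, 15:00-16:30.
Wei ∩ Yosef ∩ Noa ∩ Emeka ∩ Tomás ∩ Esperanza: 11:30-13:00, 15:00-16:30.
Wei ∩ Yosef ∩ Noa ∩ Emeka ∩ Tomás ∩ Esperanza ∩ Sven: 11:30-13:00, 15:00-16:30.
Those are the intersection windows.

11:30-13:00, 15:00-16:30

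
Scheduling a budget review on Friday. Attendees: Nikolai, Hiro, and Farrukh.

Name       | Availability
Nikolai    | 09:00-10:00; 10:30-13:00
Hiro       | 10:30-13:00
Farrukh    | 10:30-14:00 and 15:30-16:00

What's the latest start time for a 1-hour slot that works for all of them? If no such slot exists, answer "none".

Nikolai ∩ Hiro: 10:30-13:00.
Nikolai ∩ Hiro ∩ Farrukh: 10:30-13:00.
Those are the intersection windows.
The last common window of at least 60 minutes is 10:30-13:00; a 60-minute meeting can start as late as 12:00 and still end by 13:00.

12:00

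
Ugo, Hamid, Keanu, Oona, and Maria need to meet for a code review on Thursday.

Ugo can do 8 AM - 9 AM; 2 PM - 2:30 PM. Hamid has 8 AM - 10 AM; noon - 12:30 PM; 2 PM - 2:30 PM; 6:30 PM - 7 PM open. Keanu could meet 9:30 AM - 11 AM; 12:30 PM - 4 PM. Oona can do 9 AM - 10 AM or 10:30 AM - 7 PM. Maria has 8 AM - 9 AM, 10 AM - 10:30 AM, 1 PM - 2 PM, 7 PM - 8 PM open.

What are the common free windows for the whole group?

none

Ugo ∩ Hamid: 08:00-09:00, 14:00-14:30.
Ugo ∩ Hamid ∩ Keanu: 14:00-14:30.
Ugo ∩ Hamid ∩ Keanu ∩ Oona: 14:00-14:30.
Ugo ∩ Hamid ∩ Keanu ∩ Oona ∩ Maria: ∅.
There is no time when everyone is free.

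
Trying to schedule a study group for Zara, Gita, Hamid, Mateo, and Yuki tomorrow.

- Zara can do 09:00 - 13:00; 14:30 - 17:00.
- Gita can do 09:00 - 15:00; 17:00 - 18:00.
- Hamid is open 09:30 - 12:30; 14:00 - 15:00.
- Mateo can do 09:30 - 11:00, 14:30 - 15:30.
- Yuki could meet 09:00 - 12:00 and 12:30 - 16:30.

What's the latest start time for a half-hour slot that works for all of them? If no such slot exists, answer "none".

14:30

Zara ∩ Gita: 09:00-13:00, 14:30-15:00.
Zara ∩ Gita ∩ Hamid: 09:30-12:30, 14:30-15:00.
Zara ∩ Gita ∩ Hamid ∩ Mateo: 09:30-11:00, 14:30-15:00.
Zara ∩ Gita ∩ Hamid ∩ Mateo ∩ Yuki: 09:30-11:00, 14:30-15:00.
Those are the intersection windows.
The last common window of at least 30 minutes is 14:30-15:00; a 30-minute meeting can start as late as 14:30 and still end by 15:00.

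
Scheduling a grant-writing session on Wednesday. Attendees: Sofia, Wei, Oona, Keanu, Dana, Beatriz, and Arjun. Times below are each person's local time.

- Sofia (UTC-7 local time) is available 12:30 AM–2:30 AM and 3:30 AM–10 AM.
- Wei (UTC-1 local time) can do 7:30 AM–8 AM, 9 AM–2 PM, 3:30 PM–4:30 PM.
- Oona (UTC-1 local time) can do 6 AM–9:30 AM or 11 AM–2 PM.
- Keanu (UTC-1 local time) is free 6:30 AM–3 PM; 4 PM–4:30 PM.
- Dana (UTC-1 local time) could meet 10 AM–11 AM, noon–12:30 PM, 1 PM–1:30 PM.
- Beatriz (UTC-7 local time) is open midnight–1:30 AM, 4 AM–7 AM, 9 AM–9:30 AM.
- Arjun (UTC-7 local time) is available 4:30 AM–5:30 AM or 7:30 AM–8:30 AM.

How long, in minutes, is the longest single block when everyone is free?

Sofia in UTC: 07:30-09:30, 10:30-17:00 (add 7h to convert from UTC-7).
Wei in UTC: 08:30-09:00, 10:00-15:00, 16:30-17:30 (add 1h to convert from UTC-1).
Oona in UTC: 07:00-10:30, 12:00-15:00 (add 1h to convert from UTC-1).
Keanu in UTC: 07:30-16:00, 17:00-17:30 (add 1h to convert from UTC-1).
Dana in UTC: 11:00-12:00, 13:00-13:30, 14:00-14:30 (add 1h to convert from UTC-1).
Beatriz in UTC: 07:00-08:30, 11:00-14:00, 16:00-16:30 (add 7h to convert from UTC-7).
Arjun in UTC: 11:30-12:30, 14:30-15:30 (add 7h to convert from UTC-7).
Sofia ∩ Wei: 08:30-09:00, 10:30-15:00, 16:30-17:00.
Sofia ∩ Wei ∩ Oona: 08:30-09:00, 12:00-15:00.
Sofia ∩ Wei ∩ Oona ∩ Keanu: 08:30-09:00, 12:00-15:00.
Sofia ∩ Wei ∩ Oona ∩ Keanu ∩ Dana: 13:00-13:30, 14:00-14:30.
Sofia ∩ Wei ∩ Oona ∩ Keanu ∩ Dana ∩ Beatriz: 13:00-13:30.
Sofia ∩ Wei ∩ Oona ∩ Keanu ∩ Dana ∩ Beatriz ∩ Arjun: ∅.
There is no time when everyone is free.
No common window exists, so the longest block is 0 minutes.

0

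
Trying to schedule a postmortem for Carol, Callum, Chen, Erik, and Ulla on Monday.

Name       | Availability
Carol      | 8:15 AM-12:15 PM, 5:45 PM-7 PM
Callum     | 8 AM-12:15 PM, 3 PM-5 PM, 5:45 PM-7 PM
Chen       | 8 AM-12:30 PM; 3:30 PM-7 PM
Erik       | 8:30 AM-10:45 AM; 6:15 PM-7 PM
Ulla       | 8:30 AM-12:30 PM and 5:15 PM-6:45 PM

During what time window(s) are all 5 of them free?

08:30-10:45, 18:15-18:45

Carol ∩ Callum: 08:15-12:15, 17:45-19:00.
Carol ∩ Callum ∩ Chen: 08:15-12:15, 17:45-19:00.
Carol ∩ Callum ∩ Chen ∩ Erik: 08:30-10:45, 18:15-19:00.
Carol ∩ Callum ∩ Chen ∩ Erik ∩ Ulla: 08:30-10:45, 18:15-18:45.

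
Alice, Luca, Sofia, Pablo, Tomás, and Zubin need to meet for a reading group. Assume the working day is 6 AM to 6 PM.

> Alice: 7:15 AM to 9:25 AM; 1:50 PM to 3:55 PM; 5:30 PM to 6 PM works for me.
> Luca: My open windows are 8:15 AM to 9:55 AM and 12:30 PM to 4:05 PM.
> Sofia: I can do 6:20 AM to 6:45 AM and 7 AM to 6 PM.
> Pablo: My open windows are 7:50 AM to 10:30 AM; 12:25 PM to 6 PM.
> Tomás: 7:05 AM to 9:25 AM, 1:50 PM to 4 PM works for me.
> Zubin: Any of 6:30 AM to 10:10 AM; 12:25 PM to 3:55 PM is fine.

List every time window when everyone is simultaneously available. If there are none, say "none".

08:15-09:25, 13:50-15:55

Alice ∩ Luca: 08:15-09:25, 13:50-15:55.
Alice ∩ Luca ∩ Sofia: 08:15-09:25, 13:50-15:55.
Alice ∩ Luca ∩ Sofia ∩ Pablo: 08:15-09:25, 13:50-15:55.
Alice ∩ Luca ∩ Sofia ∩ Pablo ∩ Tomás: 08:15-09:25, 13:50-15:55.
Alice ∩ Luca ∩ Sofia ∩ Pablo ∩ Tomás ∩ Zubin: 08:15-09:25, 13:50-15:55.
Those are the intersection windows.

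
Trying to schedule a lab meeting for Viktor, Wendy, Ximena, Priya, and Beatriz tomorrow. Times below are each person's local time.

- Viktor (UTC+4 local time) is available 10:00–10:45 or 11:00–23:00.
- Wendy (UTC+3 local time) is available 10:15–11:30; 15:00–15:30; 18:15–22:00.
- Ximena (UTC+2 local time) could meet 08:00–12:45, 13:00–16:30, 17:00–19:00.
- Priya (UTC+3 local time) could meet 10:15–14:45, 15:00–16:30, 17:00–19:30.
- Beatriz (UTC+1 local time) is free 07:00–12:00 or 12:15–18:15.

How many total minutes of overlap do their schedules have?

Viktor in UTC: 06:00-06:45, 07:00-19:00 (subtract 4h to convert from UTC+4).
Wendy in UTC: 07:15-08:30, 12:00-12:30, 15:15-19:00 (subtract 3h to convert from UTC+3).
Ximena in UTC: 06:00-10:45, 11:00-14:30, 15:00-17:00 (subtract 2h to convert from UTC+2).
Priya in UTC: 07:15-11:45, 12:00-13:30, 14:00-16:30 (subtract 3h to convert from UTC+3).
Beatriz in UTC: 06:00-11:00, 11:15-17:15 (subtract 1h to convert from UTC+1).
Viktor ∩ Wendy: 07:15-08:30, 12:00-12:30, 15:15-19:00.
Viktor ∩ Wendy ∩ Ximena: 07:15-08:30, 12:00-12:30, 15:15-17:00.
Viktor ∩ Wendy ∩ Ximena ∩ Priya: 07:15-08:30, 12:00-12:30, 15:15-16:30.
Viktor ∩ Wendy ∩ Ximena ∩ Priya ∩ Beatriz: 07:15-08:30, 12:00-12:30, 15:15-16:30.
Summing the common windows: 75 + 30 + 75 = 180 minutes.

180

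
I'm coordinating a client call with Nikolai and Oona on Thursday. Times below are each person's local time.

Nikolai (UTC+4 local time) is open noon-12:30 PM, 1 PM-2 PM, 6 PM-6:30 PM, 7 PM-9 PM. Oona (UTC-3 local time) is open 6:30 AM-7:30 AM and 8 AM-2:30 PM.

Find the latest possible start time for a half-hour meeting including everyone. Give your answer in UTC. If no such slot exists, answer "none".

16:30

Nikolai in UTC: 08:00-08:30, 09:00-10:00, 14:00-14:30, 15:00-17:00 (subtract 4h to convert from UTC+4).
Oona in UTC: 09:30-10:30, 11:00-17:30 (add 3h to convert from UTC-3).
Nikolai ∩ Oona: 09:30-10:00, 14:00-14:30, 15:00-17:00.
Those are the intersection windows.
The last common window of at least 30 minutes is 15:00-17:00; a 30-minute meeting can start as late as 16:30 and still end by 17:00.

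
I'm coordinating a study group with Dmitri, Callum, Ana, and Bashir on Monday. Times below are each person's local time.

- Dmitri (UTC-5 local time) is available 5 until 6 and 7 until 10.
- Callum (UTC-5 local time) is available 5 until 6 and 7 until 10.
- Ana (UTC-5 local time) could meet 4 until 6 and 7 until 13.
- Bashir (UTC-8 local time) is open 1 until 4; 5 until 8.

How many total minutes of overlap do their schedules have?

Dmitri in UTC: 10:00-11:00, 12:00-15:00 (add 5h to convert from UTC-5).
Callum in UTC: 10:00-11:00, 12:00-15:00 (add 5h to convert from UTC-5).
Ana in UTC: 09:00-11:00, 12:00-18:00 (add 5h to convert from UTC-5).
Bashir in UTC: 09:00-12:00, 13:00-16:00 (add 8h to convert from UTC-8).
Dmitri ∩ Callum: 10:00-11:00, 12:00-15:00.
Dmitri ∩ Callum ∩ Ana: 10:00-11:00, 12:00-15:00.
Dmitri ∩ Callum ∩ Ana ∩ Bashir: 10:00-11:00, 13:00-15:00.
Summing the common windows: 60 + 120 = 180 minutes.

180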